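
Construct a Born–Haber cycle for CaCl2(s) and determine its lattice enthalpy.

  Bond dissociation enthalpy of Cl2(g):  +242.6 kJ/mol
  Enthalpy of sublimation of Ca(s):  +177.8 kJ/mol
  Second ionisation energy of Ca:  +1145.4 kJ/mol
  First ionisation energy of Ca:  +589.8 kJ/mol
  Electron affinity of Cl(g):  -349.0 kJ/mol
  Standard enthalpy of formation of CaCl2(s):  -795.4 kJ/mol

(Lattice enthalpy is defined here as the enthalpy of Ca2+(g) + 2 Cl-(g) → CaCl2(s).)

U = -2253.0 kJ/mol

ΔHf° = 1·ΔHsub + 1·(ΣIE) + 1·D(Cl2) + 2·EA + U
-795.4 = 1·(+177.8) + 1·(+1735.2) + 1·(+242.6) + 2·(-349.0) + U
U = -795.4 − (+1457.6) = -2253.0 kJ/mol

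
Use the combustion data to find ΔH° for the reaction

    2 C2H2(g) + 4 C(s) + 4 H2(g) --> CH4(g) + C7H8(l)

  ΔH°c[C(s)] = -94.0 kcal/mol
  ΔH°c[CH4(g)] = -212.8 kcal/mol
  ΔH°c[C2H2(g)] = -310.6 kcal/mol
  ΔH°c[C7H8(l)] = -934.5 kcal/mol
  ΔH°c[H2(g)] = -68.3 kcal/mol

With combustion enthalpies, reactants minus products:
= [2·(-310.6) + 4·(-94.0) + 4·(-68.3)] − [1·(-212.8) + 1·(-934.5)]
= -123.1 kcal/mol

ΔH° = -123.1 kcal/mol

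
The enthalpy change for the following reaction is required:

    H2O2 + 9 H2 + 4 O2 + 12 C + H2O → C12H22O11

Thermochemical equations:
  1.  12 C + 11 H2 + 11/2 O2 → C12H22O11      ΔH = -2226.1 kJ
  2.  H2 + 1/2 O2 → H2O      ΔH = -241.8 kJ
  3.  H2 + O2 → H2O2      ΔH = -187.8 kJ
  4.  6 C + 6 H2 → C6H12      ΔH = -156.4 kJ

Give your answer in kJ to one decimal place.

ΔH = -1796.5 kJ

eq. 1 as written (C12H22O11 already on the product side): -2226.1 kJ
eq. 2 reversed (reverse to put H2O on the reactant side): +241.8 kJ
eq. 3 reversed (reverse to put H2O2 on the reactant side): +187.8 kJ
eq. 4: not needed (C6H12 appears nowhere else).
ΔH = (1)·(-2226.1) + (-1)·(-241.8) + (-1)·(-187.8) = -1796.5 kJ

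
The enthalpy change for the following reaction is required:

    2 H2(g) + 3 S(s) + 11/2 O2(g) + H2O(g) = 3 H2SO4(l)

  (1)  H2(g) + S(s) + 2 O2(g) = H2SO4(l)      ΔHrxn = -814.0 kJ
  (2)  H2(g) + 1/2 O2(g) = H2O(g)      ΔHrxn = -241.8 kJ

ΔHrxn = -2200.2 kJ

(1) × 3: (3)·(-814.0) = -2442.0 kJ
(2) reversed: +241.8 kJ
ΔHrxn = (3)·(-814.0) + (-1)·(-241.8) = -2200.2 kJ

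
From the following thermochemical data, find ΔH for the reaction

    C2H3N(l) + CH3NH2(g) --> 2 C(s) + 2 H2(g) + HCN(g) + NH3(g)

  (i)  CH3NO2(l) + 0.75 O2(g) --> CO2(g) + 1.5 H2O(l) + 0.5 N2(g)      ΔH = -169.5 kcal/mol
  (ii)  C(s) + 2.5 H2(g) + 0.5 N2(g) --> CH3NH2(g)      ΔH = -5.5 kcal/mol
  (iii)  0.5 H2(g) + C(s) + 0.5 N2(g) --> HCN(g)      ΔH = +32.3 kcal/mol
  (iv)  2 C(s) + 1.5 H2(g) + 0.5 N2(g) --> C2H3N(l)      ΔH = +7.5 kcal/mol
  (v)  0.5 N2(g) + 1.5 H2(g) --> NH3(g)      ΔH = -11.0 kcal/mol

(i): not needed (O2(g) appears nowhere else).
(ii) reversed (reverse to put CH3NH2(g) on the reactant side): +5.5 kcal/mol
(iii) as written (HCN(g) already on the product side): +32.3 kcal/mol
(iv) reversed (C2H3N(l) must end up as a reactant): -7.5 kcal/mol
(v) as written (NH3(g) already on the product side): -11.0 kcal/mol
ΔH = (-1)·(-5.5) + (1)·(+32.3) + (-1)·(+7.5) + (1)·(-11.0) = 19.3 kcal/mol

ΔH = 19.3 kcal/mol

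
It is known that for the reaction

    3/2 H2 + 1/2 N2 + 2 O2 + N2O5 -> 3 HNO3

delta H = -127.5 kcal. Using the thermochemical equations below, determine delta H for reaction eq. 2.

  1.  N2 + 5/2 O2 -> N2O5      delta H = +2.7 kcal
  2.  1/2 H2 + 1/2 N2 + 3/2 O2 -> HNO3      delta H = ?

eq. 1 reversed (N2O5 must end up as a reactant): -2.7 kcal
eq. 2 × 3 (×3 to match 3 HNO3 in the target): contributes 3·x
-127.5 = (-2.7) + 3·x
x = (-127.5 − (-2.7)) / (3) = -41.6 kcal

delta H = -41.6 kcal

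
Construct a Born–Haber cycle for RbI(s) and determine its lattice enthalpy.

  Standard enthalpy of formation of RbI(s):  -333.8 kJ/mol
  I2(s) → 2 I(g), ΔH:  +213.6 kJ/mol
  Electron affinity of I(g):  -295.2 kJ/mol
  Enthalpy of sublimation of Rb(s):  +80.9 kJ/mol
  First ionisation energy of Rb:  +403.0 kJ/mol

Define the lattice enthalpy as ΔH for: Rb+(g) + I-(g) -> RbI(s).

ΔHf° = 1·ΔHsub + 1·(ΣIE) + 1/2·D(I2) + 1·EA + U
-333.8 = 1·(+80.9) + 1·(+403.0) + 1/2·(+213.6) + 1·(-295.2) + U
U = -333.8 − (+295.5) = -629.3 kJ/mol

U = -629.3 kJ/mol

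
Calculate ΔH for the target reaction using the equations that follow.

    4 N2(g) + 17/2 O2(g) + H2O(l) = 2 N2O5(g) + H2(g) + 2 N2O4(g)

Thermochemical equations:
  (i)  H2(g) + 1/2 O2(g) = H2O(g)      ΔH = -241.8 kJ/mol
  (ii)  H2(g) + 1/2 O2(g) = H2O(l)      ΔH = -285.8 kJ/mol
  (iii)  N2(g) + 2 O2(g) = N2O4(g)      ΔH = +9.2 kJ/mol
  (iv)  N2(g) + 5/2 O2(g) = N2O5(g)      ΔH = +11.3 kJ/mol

ΔH = 326.8 kJ/mol

(i): not needed.
(ii) reversed: +285.8 kJ/mol
(iii) × 2: (2)·(+9.2) = +18.4 kJ/mol
(iv) × 2: (2)·(+11.3) = +22.6 kJ/mol
Since enthalpy is a state function, ΔH = (+285.8) + (+18.4) + (+22.6) = 326.8 kJ/mol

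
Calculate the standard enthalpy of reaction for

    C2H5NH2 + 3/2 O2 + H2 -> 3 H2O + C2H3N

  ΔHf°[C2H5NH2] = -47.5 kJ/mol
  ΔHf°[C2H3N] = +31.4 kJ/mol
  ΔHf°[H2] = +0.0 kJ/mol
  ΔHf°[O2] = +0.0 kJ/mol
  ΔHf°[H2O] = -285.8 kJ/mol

ΔH°rxn = -778.5 kJ/mol

Products: 3·(-285.8) + 1·(+31.4) = -826.0
Reactants: 1·(-47.5) + 3/2·(+0.0) + 1·(+0.0) = -47.5
ΔH°rxn = (-826.0) − (-47.5) = -778.5 kJ/mol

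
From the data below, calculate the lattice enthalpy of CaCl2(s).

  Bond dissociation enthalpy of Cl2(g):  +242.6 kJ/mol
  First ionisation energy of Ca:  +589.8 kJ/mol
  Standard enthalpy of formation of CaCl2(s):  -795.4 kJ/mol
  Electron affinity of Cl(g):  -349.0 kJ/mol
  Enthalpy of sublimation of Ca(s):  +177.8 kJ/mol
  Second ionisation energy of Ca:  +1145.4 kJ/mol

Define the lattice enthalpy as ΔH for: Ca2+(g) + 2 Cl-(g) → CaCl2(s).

U = -2253.0 kJ/mol

ΔHf° = 1·ΔHsub + 1·(ΣIE) + 1·D(Cl2) + 2·EA + U
-795.4 = 1·(+177.8) + 1·(+1735.2) + 1·(+242.6) + 2·(-349.0) + U
U = -795.4 − (+1457.6) = -2253.0 kJ/mol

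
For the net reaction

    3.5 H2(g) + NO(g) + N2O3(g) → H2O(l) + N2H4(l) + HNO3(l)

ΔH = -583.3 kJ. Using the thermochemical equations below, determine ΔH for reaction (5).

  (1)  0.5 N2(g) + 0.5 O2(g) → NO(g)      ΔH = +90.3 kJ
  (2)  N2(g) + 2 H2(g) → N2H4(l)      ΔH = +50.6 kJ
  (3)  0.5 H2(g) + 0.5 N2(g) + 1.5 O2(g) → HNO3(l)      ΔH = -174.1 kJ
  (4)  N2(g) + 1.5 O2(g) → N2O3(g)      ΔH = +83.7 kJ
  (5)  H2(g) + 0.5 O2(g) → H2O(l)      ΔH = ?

(1) reversed: -90.3 kJ
(2) as written: +50.6 kJ
(3) as written: -174.1 kJ
(4) reversed: -83.7 kJ
(5) as written: contributes x
-583.3 = (-90.3) + (+50.6) + (-174.1) + (-83.7) + x
x = (-583.3 − (-297.5)) / (1) = -285.8 kJ

ΔH = -285.8 kJ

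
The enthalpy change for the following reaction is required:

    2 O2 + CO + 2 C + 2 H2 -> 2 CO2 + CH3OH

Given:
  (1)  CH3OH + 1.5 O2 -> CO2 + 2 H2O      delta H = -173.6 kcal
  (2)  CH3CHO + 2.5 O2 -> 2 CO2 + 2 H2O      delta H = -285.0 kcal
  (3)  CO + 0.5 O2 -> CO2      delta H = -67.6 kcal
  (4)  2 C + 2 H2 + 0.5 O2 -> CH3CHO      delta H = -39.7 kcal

delta H = -218.7 kcal

(1) reversed (CH3OH must end up as a product): +173.6 kcal
(2) as written: -285.0 kcal
(3) as written (CO already on the reactant side): -67.6 kcal
(4) as written (C already on the reactant side): -39.7 kcal
delta H = (-1)·(-173.6) + (1)·(-285.0) + (1)·(-67.6) + (1)·(-39.7) = -218.7 kcal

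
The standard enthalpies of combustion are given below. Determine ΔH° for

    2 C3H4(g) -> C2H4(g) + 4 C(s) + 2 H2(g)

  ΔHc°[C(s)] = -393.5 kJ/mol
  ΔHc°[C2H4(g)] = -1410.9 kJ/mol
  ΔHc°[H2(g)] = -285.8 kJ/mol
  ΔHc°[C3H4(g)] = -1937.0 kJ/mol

ΔH° = -317.5 kJ/mol

Using ΔH = Σ nΔHc°(reactants) − Σ nΔHc°(products):
= [2·(-1937.0)] − [1·(-1410.9) + 4·(-393.5) + 2·(-285.8)]
= -317.5 kJ/mol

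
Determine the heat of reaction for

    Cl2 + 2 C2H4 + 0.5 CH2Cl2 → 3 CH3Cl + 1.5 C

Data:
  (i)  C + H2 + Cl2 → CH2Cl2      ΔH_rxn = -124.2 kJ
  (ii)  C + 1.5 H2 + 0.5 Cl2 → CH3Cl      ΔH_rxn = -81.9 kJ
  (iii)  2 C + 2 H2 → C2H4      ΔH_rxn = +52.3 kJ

ΔH_rxn = -288.2 kJ

(i) reversed and × 1/2: (-1/2)·(-124.2) = +62.1 kJ
(ii) × 3: (3)·(-81.9) = -245.7 kJ
(iii) reversed and × 2: (-2)·(+52.3) = -104.6 kJ
ΔH_rxn = (+62.1) + (-245.7) + (-104.6) = -288.2 kJ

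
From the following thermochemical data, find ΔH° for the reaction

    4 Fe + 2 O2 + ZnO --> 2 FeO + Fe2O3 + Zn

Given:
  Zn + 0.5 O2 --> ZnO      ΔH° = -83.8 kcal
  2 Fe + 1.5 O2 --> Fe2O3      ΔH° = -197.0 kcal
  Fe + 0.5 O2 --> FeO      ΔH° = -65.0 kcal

equation 1 reversed: +83.8 kcal
equation 2 as written: -197.0 kcal
equation 3 × 2: (2)·(-65.0) = -130.0 kcal
Combining the equations, ΔH° = (-1)·(-83.8) + (1)·(-197.0) + (2)·(-65.0) = -243.2 kcal

ΔH° = -243.2 kcal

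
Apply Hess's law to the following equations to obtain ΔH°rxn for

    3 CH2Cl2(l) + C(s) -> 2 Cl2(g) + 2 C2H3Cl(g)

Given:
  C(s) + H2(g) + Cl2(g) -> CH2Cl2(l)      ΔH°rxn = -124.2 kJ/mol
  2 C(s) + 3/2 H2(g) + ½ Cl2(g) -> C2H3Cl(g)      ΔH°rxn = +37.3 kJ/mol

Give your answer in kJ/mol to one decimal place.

ΔH°rxn = 447.2 kJ/mol

equation 1 reversed and × 3: (-3)·(-124.2) = +372.6 kJ/mol
equation 2 × 2: (2)·(+37.3) = +74.6 kJ/mol
Combining the equations, ΔH°rxn = (-3)·(-124.2) + (2)·(+37.3) = 447.2 kJ/mol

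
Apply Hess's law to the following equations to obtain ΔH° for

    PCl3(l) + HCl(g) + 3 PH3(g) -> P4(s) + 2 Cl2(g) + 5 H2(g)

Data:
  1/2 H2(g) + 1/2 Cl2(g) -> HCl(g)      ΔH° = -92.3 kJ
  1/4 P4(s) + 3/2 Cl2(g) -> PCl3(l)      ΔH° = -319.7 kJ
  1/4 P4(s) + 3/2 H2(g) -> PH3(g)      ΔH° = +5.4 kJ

ΔH° = 395.8 kJ

equation 1 reversed (HCl(g) must end up as a reactant): +92.3 kJ
equation 2 reversed (PCl3(l) must end up as a reactant): +319.7 kJ
equation 3 reversed and × 3 (reverse to put PH3(g) on the reactant side; scale by 3 for the 3 PH3(g)): (-3)·(+5.4) = -16.2 kJ
ΔH° = (-1)·(-92.3) + (-1)·(-319.7) + (-3)·(+5.4) = 395.8 kJ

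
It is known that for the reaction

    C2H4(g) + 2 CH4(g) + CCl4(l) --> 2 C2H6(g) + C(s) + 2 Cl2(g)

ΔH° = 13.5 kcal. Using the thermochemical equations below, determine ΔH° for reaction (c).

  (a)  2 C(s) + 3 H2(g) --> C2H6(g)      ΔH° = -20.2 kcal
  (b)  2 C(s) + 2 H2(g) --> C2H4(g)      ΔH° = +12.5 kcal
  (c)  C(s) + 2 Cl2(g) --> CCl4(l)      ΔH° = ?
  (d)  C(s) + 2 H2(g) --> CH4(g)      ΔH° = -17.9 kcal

ΔH° = -30.6 kcal

(a) × 2 (×2 to match 2 C2H6(g) in the target): (2)·(-20.2) = -40.4 kcal
(b) reversed (reverse to put C2H4(g) on the reactant side): -12.5 kcal
(c) reversed (reverse to put CCl4(l) on the reactant side): contributes −x
(d) reversed and × 2 (CH4(g) must end up as a reactant; scale by 2 for the 2 CH4(g)): (-2)·(-17.9) = +35.8 kcal
+13.5 = (-40.4) + (-12.5) + (+35.8) − x
x = (+13.5 − (-17.1)) / (-1) = -30.6 kcal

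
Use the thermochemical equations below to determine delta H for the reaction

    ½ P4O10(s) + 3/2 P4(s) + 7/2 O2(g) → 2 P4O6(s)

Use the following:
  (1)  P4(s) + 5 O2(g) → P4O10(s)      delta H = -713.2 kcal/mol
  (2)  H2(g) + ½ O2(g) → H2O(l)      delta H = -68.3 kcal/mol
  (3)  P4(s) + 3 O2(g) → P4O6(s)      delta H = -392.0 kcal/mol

delta H = -427.4 kcal/mol

(1) reversed and × 1/2 (reverse to put P4O10(s) on the reactant side; ×1/2 to match 1/2 P4O10(s) in the target): (-1/2)·(-713.2) = +356.6 kcal/mol
(2): not needed (H2(g) appears nowhere else).
(3) × 2 (scale by 2 for the 2 P4O6(s)): (2)·(-392.0) = -784.0 kcal/mol
By Hess's law, delta H = (-1/2)·(-713.2) + (2)·(-392.0) = -427.4 kcal/mol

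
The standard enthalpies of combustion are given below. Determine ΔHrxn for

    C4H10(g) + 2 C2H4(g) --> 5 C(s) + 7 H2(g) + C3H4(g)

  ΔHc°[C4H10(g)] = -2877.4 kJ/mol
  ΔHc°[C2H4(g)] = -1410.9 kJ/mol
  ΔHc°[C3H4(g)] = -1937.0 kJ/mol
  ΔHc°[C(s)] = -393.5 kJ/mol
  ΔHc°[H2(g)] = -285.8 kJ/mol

ΔHrxn = 205.9 kJ/mol

Using ΔH = Σ nΔHc°(reactants) − Σ nΔHc°(products):
= [1·(-2877.4) + 2·(-1410.9)] − [5·(-393.5) + 7·(-285.8) + 1·(-1937.0)]
= 205.9 kJ/mol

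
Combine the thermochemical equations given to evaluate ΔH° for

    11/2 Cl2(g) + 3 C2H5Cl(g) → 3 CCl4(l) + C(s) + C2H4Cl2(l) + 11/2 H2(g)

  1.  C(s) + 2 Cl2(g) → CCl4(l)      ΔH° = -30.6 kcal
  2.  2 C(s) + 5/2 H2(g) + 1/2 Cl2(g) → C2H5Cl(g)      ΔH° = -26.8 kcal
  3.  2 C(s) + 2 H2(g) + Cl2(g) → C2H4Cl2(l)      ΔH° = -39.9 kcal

eq. 1 × 3: (3)·(-30.6) = -91.8 kcal
eq. 2 reversed and × 3: (-3)·(-26.8) = +80.4 kcal
eq. 3 as written: -39.9 kcal
Since enthalpy is a state function, ΔH° = (-91.8) + (+80.4) + (-39.9) = -51.3 kcal

ΔH° = -51.3 kcal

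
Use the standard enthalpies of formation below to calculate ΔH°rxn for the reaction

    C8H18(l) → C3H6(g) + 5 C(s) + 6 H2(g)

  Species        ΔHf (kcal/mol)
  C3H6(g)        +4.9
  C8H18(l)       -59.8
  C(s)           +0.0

ΔH°rxn = 64.7 kcal/mol

Products: 1·(+4.9) + 5·(+0.0) + 6·(+0.0) = +4.9
Reactants: 1·(-59.8) = -59.8
ΔH°rxn = (+4.9) − (-59.8) = 64.7 kcal/mol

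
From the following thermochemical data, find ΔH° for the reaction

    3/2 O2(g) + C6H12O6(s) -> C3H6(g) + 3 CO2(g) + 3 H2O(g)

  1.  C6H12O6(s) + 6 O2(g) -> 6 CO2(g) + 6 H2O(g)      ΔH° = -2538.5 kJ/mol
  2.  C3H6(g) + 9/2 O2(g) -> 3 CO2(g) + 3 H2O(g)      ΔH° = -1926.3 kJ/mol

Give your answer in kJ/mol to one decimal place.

ΔH° = -612.2 kJ/mol

eq. 1 as written: -2538.5 kJ/mol
eq. 2 reversed: +1926.3 kJ/mol
By Hess's law, ΔH° = (-2538.5) + (+1926.3) = -612.2 kJ/mol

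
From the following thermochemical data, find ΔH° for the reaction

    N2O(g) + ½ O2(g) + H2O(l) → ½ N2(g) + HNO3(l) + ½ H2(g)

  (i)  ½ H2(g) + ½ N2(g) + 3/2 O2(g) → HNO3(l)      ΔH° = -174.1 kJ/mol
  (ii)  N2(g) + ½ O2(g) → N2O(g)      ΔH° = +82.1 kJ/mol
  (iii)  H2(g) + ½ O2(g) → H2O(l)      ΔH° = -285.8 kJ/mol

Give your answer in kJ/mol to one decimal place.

ΔH° = 29.6 kJ/mol

(i) as written: -174.1 kJ/mol
(ii) reversed: -82.1 kJ/mol
(iii) reversed: +285.8 kJ/mol
ΔH° = (1)·(-174.1) + (-1)·(+82.1) + (-1)·(-285.8) = 29.6 kJ/mol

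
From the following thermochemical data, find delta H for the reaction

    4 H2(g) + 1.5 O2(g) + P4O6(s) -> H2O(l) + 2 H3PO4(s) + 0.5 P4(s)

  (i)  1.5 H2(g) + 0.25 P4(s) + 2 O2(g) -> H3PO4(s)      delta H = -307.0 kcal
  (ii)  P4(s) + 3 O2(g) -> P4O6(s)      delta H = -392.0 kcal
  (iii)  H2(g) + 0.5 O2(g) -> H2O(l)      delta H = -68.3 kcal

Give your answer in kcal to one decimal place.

delta H = -290.3 kcal

(i) × 2 (scale by 2 for the 2 H3PO4(s)): (2)·(-307.0) = -614.0 kcal
(ii) reversed (P4O6(s) must end up as a reactant): +392.0 kcal
(iii) as written (H2O(l) already on the product side): -68.3 kcal
By Hess's law, delta H = (2)·(-307.0) + (-1)·(-392.0) + (1)·(-68.3) = -290.3 kcal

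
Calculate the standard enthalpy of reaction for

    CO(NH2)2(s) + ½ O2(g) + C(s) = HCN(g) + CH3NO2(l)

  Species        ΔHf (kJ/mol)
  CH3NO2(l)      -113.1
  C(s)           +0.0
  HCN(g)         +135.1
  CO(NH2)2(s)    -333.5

Products: 1·(+135.1) + 1·(-113.1) = +22.0
Reactants: 1·(-333.5) + 1/2·(+0.0) + 1·(+0.0) = -333.5
ΔH°rxn = (+22.0) − (-333.5) = 355.5 kJ/mol

ΔH°rxn = 355.5 kJ/mol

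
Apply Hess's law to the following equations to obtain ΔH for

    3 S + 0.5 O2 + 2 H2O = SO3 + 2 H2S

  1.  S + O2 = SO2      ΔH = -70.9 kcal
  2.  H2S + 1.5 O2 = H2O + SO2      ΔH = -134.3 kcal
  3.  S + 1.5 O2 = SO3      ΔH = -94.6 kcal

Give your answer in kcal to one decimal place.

ΔH = 32.2 kcal

eq. 1 × 2: (2)·(-70.9) = -141.8 kcal
eq. 2 reversed and × 2: (-2)·(-134.3) = +268.6 kcal
eq. 3 as written: -94.6 kcal
Combining the equations, ΔH = (-141.8) + (+268.6) + (-94.6) = 32.2 kcal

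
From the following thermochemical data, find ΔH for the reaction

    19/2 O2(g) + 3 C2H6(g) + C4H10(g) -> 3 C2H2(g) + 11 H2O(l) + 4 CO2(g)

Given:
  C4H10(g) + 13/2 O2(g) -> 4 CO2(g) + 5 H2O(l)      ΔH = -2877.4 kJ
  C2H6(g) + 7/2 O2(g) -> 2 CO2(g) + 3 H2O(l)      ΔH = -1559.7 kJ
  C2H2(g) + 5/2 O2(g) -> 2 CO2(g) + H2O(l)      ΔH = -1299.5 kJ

equation 1 as written: -2877.4 kJ
equation 2 × 3: (3)·(-1559.7) = -4679.1 kJ
equation 3 reversed and × 3: (-3)·(-1299.5) = +3898.5 kJ
ΔH = (-2877.4) + (-4679.1) + (+3898.5) = -3658.0 kJ

ΔH = -3658.0 kJ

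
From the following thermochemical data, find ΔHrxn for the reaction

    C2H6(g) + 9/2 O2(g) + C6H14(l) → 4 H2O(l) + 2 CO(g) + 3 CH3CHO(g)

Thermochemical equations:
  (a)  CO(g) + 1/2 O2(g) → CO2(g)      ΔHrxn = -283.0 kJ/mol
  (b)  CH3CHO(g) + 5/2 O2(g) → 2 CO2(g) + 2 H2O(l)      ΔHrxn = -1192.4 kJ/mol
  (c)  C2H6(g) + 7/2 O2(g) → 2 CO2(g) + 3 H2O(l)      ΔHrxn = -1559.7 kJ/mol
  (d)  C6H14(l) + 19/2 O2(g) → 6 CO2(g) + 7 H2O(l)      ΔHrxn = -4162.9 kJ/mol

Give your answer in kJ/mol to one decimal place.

ΔHrxn = -1579.4 kJ/mol

(a) reversed and × 2 (CO(g) must end up as a product; scale by 2 for the 2 CO(g)): (-2)·(-283.0) = +566.0 kJ/mol
(b) reversed and × 3 (CH3CHO(g) must end up as a product; scale by 3 for the 3 CH3CHO(g)): (-3)·(-1192.4) = +3577.2 kJ/mol
(c) as written (C2H6(g) already on the reactant side): -1559.7 kJ/mol
(d) as written (C6H14(l) already on the reactant side): -4162.9 kJ/mol
ΔHrxn = (+566.0) + (+3577.2) + (-1559.7) + (-4162.9) = -1579.4 kJ/mol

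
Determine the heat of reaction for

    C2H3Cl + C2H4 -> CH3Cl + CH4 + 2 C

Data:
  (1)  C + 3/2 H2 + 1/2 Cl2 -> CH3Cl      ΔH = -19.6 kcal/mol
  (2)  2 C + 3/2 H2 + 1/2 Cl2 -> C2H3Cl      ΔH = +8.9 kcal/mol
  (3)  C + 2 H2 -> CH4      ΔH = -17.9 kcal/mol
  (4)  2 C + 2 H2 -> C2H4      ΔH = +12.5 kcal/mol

(1) as written: -19.6 kcal/mol
(2) reversed: -8.9 kcal/mol
(3) as written: -17.9 kcal/mol
(4) reversed: -12.5 kcal/mol
ΔH = (1)·(-19.6) + (-1)·(+8.9) + (1)·(-17.9) + (-1)·(+12.5) = -58.9 kcal/mol

ΔH = -58.9 kcal/mol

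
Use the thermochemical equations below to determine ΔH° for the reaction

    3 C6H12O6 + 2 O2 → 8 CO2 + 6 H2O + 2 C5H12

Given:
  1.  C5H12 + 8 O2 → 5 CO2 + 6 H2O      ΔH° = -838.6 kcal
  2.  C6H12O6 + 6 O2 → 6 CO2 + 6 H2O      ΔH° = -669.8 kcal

ΔH° = -332.2 kcal

eq. 1 reversed and × 2: (-2)·(-838.6) = +1677.2 kcal
eq. 2 × 3: (3)·(-669.8) = -2009.4 kcal
Since enthalpy is a state function, ΔH° = (+1677.2) + (-2009.4) = -332.2 kcal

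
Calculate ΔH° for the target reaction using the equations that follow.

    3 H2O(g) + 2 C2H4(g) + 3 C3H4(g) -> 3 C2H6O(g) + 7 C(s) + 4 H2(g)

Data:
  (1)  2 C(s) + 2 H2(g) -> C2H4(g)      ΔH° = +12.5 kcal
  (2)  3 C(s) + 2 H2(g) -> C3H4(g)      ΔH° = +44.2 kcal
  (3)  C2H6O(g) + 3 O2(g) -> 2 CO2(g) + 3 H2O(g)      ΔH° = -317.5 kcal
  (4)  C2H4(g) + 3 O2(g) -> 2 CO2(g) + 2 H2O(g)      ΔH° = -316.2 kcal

ΔH° = -116.2 kcal

(1) as written: +12.5 kcal
(2) reversed and × 3: (-3)·(+44.2) = -132.6 kcal
(3) reversed and × 3: (-3)·(-317.5) = +952.5 kcal
(4) × 3: (3)·(-316.2) = -948.6 kcal
Since enthalpy is a state function, ΔH° = (1)·(+12.5) + (-3)·(+44.2) + (-3)·(-317.5) + (3)·(-316.2) = -116.2 kcal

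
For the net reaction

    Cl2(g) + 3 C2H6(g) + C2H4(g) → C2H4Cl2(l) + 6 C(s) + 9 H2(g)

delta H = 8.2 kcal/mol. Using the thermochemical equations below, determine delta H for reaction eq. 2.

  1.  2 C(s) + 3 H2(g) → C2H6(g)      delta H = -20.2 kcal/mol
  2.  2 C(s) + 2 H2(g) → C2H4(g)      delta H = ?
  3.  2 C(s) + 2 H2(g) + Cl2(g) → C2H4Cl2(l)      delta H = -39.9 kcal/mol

delta H = 12.5 kcal/mol

eq. 1 reversed and × 3 (C2H6(g) must end up as a reactant; ×3 to match 3 C2H6(g) in the target): (-3)·(-20.2) = +60.6 kcal/mol
eq. 2 reversed (C2H4(g) must end up as a reactant): contributes −x
eq. 3 as written (C2H4Cl2(l) already on the product side): -39.9 kcal/mol
+8.2 = (+60.6) + (-39.9) − x
x = (+8.2 − (+20.7)) / (-1) = 12.5 kcal/mol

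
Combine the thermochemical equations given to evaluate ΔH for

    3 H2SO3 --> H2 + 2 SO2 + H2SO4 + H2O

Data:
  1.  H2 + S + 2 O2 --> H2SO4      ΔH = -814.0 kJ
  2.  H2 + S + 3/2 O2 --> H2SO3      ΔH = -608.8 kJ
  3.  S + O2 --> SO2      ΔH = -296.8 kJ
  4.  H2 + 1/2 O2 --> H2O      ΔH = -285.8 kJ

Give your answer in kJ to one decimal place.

eq. 1 as written: -814.0 kJ
eq. 2 reversed and × 3: (-3)·(-608.8) = +1826.4 kJ
eq. 3 × 2: (2)·(-296.8) = -593.6 kJ
eq. 4 as written: -285.8 kJ
ΔH = (1)·(-814.0) + (-3)·(-608.8) + (2)·(-296.8) + (1)·(-285.8) = 133.0 kJ

ΔH = 133.0 kJ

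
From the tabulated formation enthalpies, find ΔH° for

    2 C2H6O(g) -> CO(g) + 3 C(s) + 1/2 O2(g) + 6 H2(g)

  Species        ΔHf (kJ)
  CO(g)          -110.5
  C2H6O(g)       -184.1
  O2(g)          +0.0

Products: 1·(-110.5) + 3·(+0.0) + 1/2·(+0.0) + 6·(+0.0) = -110.5
Reactants: 2·(-184.1) = -368.2
ΔH° = (-110.5) − (-368.2) = 257.7 kJ

ΔH° = 257.7 kJ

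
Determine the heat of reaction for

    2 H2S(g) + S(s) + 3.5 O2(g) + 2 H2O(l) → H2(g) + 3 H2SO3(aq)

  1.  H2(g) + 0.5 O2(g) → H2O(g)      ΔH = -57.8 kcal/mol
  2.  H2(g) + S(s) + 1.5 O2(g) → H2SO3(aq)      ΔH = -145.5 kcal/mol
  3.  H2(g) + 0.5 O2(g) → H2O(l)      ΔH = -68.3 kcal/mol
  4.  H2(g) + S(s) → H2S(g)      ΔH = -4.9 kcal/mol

ΔH = -290.1 kcal/mol

eq. 1: not needed.
eq. 2 × 3: (3)·(-145.5) = -436.5 kcal/mol
eq. 3 reversed and × 2: (-2)·(-68.3) = +136.6 kcal/mol
eq. 4 reversed and × 2: (-2)·(-4.9) = +9.8 kcal/mol
Combining the equations, ΔH = (-436.5) + (+136.6) + (+9.8) = -290.1 kcal/mol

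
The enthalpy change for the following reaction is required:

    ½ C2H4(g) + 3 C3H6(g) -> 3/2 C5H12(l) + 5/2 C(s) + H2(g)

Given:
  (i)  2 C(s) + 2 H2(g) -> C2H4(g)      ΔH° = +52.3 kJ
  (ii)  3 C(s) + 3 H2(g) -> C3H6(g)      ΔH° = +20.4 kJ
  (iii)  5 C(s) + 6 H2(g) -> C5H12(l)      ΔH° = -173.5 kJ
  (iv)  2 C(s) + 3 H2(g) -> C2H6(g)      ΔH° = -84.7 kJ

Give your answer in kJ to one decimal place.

(i) reversed and × 1/2 (reverse to put C2H4(g) on the reactant side; ×1/2 to match 1/2 C2H4(g) in the target): (-1/2)·(+52.3) = -26.15 kJ
(ii) reversed and × 3 (C3H6(g) must end up as a reactant; scale by 3 for the 3 C3H6(g)): (-3)·(+20.4) = -61.2 kJ
(iii) × 3/2 (×3/2 to match 3/2 C5H12(l) in the target): (3/2)·(-173.5) = -260.25 kJ
(iv): not needed (C2H6(g) appears nowhere else).
Summing the manipulated equations, ΔH° = (-1/2)·(+52.3) + (-3)·(+20.4) + (3/2)·(-173.5) = -347.6 kJ

ΔH° = -347.6 kJ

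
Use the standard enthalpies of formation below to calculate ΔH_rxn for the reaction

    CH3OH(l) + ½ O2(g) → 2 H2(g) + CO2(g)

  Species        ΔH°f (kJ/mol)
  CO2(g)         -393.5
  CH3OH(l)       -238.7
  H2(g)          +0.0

ΔH_rxn = -154.8 kJ/mol

Products: 2·(+0.0) + 1·(-393.5) = -393.5
Reactants: 1·(-238.7) + 1/2·(+0.0) = -238.7
ΔH_rxn = (-393.5) − (-238.7) = -154.8 kJ/mol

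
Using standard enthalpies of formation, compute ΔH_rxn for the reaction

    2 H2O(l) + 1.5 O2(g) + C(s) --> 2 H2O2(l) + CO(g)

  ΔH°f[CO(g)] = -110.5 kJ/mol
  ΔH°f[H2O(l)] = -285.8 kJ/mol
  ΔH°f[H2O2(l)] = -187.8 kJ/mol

ΔH°rxn = Σ nΔHf°(products) − Σ nΔHf°(reactants).
Products: 2·(-187.8) + 1·(-110.5) = -486.1
Reactants: 2·(-285.8) + 3/2·(+0.0) + 1·(+0.0) = -571.6
ΔH_rxn = (-486.1) − (-571.6) = 85.5 kJ/mol

ΔH_rxn = 85.5 kJ/mol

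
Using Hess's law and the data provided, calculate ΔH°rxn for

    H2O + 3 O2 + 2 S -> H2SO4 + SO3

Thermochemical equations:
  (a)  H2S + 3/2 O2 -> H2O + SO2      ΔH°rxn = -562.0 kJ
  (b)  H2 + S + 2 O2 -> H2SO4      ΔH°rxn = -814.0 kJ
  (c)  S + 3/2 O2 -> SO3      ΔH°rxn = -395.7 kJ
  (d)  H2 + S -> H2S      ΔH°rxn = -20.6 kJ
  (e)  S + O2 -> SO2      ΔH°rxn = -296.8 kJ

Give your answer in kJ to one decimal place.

(a) reversed (reverse to put H2O on the reactant side): +562.0 kJ
(b) as written (H2SO4 already on the product side): -814.0 kJ
(c) as written (SO3 already on the product side): -395.7 kJ
(d) reversed: +20.6 kJ
(e) as written: -296.8 kJ
By Hess's law, ΔH°rxn = (-1)·(-562.0) + (1)·(-814.0) + (1)·(-395.7) + (-1)·(-20.6) + (1)·(-296.8) = -923.9 kJ

ΔH°rxn = -923.9 kJ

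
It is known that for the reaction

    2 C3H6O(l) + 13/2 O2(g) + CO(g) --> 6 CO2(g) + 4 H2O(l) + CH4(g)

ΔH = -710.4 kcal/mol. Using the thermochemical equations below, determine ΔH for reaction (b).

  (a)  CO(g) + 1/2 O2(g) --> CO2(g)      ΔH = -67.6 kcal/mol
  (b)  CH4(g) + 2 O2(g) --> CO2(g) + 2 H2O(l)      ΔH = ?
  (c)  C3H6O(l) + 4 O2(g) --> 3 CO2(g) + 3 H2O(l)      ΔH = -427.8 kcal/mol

ΔH = -212.8 kcal/mol

(a) as written (CO(g) already on the reactant side): -67.6 kcal/mol
(b) reversed (reverse to put CH4(g) on the product side): contributes −x
(c) × 2 (×2 to match 2 C3H6O(l) in the target): (2)·(-427.8) = -855.6 kcal/mol
-710.4 = (-67.6) + (-855.6) − x
x = (-710.4 − (-923.2)) / (-1) = -212.8 kcal/mol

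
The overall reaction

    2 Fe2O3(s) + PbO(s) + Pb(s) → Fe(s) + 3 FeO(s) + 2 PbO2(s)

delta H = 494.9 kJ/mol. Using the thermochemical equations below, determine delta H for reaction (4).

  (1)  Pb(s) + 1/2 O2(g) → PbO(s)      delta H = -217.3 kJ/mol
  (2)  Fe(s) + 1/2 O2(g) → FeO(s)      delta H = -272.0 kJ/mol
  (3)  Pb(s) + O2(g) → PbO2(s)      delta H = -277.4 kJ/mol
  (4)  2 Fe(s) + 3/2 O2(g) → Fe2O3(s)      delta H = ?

(1) reversed: +217.3 kJ/mol
(2) × 3: (3)·(-272.0) = -816.0 kJ/mol
(3) × 2: (2)·(-277.4) = -554.8 kJ/mol
(4) reversed and × 2: contributes −2·x
+494.9 = (+217.3) + (-816.0) + (-554.8) − 2·x
x = (+494.9 − (-1153.5)) / (-2) = -824.2 kJ/mol

delta H = -824.2 kJ/mol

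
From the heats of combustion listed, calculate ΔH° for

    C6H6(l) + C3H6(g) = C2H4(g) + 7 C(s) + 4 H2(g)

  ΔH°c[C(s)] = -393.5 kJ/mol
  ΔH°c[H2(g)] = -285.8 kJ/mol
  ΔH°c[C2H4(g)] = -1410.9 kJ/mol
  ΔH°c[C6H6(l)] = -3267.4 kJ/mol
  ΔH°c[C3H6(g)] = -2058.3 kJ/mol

Using ΔH = Σ nΔHc°(reactants) − Σ nΔHc°(products):
= [1·(-3267.4) + 1·(-2058.3)] − [1·(-1410.9) + 7·(-393.5) + 4·(-285.8)]
= -17.1 kJ/mol

ΔH° = -17.1 kJ/mol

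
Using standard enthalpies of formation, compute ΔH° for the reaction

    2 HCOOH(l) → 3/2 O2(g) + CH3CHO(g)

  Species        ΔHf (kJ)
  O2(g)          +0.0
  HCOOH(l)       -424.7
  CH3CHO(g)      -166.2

ΔH° = 683.2 kJ

Products: 3/2·(+0.0) + 1·(-166.2) = -166.2
Reactants: 2·(-424.7) = -849.4
ΔH° = (-166.2) − (-849.4) = 683.2 kJ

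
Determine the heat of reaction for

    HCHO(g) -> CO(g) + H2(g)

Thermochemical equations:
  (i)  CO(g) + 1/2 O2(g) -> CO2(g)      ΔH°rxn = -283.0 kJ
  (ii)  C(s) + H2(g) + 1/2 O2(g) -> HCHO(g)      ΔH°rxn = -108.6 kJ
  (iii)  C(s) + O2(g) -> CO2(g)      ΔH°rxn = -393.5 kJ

(i) reversed: +283.0 kJ
(ii) reversed: +108.6 kJ
(iii) as written: -393.5 kJ
Combining the equations, ΔH°rxn = (-1)·(-283.0) + (-1)·(-108.6) + (1)·(-393.5) = -1.9 kJ

ΔH°rxn = -1.9 kJ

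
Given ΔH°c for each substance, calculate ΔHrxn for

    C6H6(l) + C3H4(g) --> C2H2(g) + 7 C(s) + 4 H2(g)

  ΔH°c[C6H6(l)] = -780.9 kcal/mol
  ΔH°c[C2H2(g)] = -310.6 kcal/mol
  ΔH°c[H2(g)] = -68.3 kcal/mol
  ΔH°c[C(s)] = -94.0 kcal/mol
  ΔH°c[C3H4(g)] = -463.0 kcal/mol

ΔHrxn = -2.1 kcal/mol

Using ΔH = Σ nΔHc°(reactants) − Σ nΔHc°(products):
= [1·(-780.9) + 1·(-463.0)] − [1·(-310.6) + 7·(-94.0) + 4·(-68.3)]
= -2.1 kcal/mol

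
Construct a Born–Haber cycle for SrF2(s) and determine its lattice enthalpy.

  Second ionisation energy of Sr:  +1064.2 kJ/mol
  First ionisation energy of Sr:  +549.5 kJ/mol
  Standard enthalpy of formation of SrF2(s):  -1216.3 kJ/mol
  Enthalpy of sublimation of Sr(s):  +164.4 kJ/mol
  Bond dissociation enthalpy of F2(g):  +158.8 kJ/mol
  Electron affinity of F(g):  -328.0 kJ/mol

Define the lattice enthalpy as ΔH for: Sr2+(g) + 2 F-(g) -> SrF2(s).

ΔHf° = 1·ΔHsub + 1·(ΣIE) + 1·D(F2) + 2·EA + U
-1216.3 = 1·(+164.4) + 1·(+1613.7) + 1·(+158.8) + 2·(-328.0) + U
U = -1216.3 − (+1280.9) = -2497.2 kJ/mol

U = -2497.2 kJ/mol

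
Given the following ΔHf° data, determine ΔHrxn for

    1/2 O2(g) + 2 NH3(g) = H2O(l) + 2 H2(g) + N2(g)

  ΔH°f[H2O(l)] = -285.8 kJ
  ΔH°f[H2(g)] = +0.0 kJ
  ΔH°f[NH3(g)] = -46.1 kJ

ΔHrxn = -193.6 kJ

Products: 1·(-285.8) + 2·(+0.0) + 1·(+0.0) = -285.8
Reactants: 1/2·(+0.0) + 2·(-46.1) = -92.2
ΔHrxn = (-285.8) − (-92.2) = -193.6 kJ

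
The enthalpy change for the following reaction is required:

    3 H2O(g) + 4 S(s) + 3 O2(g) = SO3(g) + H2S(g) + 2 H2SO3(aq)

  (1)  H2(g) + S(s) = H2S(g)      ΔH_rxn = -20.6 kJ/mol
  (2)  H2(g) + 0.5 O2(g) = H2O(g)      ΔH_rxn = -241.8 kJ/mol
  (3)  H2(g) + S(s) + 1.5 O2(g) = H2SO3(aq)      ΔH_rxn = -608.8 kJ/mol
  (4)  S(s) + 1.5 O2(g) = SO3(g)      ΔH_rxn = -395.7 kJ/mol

ΔH_rxn = -908.5 kJ/mol

(1) as written: -20.6 kJ/mol
(2) reversed and × 3: (-3)·(-241.8) = +725.4 kJ/mol
(3) × 2: (2)·(-608.8) = -1217.6 kJ/mol
(4) as written: -395.7 kJ/mol
ΔH_rxn = (-20.6) + (+725.4) + (-1217.6) + (-395.7) = -908.5 kJ/mol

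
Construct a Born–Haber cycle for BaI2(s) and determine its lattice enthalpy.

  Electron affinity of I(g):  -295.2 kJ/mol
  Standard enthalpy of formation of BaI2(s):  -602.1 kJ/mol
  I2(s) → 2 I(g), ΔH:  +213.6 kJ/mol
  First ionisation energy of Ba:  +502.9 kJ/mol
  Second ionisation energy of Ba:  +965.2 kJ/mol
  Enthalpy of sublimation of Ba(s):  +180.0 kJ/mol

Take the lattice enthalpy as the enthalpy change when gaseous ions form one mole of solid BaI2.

U = -1873.4 kJ/mol

ΔHf° = 1·ΔHsub + 1·(ΣIE) + 1·D(I2) + 2·EA + U
-602.1 = 1·(+180.0) + 1·(+1468.1) + 1·(+213.6) + 2·(-295.2) + U
U = -602.1 − (+1271.3) = -1873.4 kJ/mol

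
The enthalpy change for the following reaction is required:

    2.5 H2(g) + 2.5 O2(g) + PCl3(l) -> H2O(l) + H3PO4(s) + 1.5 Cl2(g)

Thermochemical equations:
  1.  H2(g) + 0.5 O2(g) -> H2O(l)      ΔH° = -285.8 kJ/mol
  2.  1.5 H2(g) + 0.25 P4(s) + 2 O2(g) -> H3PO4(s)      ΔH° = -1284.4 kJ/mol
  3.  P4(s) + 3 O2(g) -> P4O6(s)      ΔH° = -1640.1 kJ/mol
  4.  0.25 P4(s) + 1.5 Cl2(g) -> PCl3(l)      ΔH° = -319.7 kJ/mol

eq. 1 as written: -285.8 kJ/mol
eq. 2 as written: -1284.4 kJ/mol
eq. 3: not needed.
eq. 4 reversed: +319.7 kJ/mol
ΔH° = (1)·(-285.8) + (1)·(-1284.4) + (-1)·(-319.7) = -1250.5 kJ/mol

ΔH° = -1250.5 kJ/mol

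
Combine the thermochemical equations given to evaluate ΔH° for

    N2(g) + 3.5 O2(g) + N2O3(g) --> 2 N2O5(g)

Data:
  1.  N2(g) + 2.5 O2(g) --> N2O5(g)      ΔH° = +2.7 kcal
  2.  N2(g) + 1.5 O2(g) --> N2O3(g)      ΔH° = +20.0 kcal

eq. 1 × 2: (2)·(+2.7) = +5.4 kcal
eq. 2 reversed: -20.0 kcal
ΔH° = (+5.4) + (-20.0) = -14.6 kcal

ΔH° = -14.6 kcal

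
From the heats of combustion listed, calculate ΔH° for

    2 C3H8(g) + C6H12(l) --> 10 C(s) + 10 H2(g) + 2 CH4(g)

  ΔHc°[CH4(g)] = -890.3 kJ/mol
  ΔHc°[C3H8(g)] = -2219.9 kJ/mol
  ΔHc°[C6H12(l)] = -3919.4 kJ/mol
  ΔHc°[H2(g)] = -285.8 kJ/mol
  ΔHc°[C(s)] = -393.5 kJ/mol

ΔH° = 214.4 kJ/mol

With combustion enthalpies, reactants minus products:
= [2·(-2219.9) + 1·(-3919.4)] − [10·(-393.5) + 10·(-285.8) + 2·(-890.3)]
= 214.4 kJ/mol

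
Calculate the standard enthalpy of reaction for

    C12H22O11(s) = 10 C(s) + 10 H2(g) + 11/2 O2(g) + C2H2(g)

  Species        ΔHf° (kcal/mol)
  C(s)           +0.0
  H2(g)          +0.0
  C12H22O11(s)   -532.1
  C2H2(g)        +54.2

ΔH_rxn = 586.3 kcal/mol

Products: 10·(+0.0) + 10·(+0.0) + 11/2·(+0.0) + 1·(+54.2) = +54.2
Reactants: 1·(-532.1) = -532.1
ΔH_rxn = (+54.2) − (-532.1) = 586.3 kcal/mol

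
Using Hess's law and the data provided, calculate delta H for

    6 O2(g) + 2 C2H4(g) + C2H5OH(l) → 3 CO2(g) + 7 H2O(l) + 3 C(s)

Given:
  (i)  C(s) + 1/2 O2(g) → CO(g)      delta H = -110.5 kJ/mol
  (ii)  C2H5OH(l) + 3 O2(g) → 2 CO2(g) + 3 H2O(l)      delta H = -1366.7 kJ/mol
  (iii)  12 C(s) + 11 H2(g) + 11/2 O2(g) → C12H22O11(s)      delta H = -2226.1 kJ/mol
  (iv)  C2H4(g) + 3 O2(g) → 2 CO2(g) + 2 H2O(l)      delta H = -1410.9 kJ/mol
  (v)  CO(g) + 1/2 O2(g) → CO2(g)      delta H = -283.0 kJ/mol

(i) reversed and × 3: (-3)·(-110.5) = +331.5 kJ/mol
(ii) as written: -1366.7 kJ/mol
(iii): not needed.
(iv) × 2: (2)·(-1410.9) = -2821.8 kJ/mol
(v) reversed and × 3: (-3)·(-283.0) = +849.0 kJ/mol
Summing the manipulated equations, delta H = (-3)·(-110.5) + (1)·(-1366.7) + (2)·(-1410.9) + (-3)·(-283.0) = -3008.0 kJ/mol

delta H = -3008.0 kJ/mol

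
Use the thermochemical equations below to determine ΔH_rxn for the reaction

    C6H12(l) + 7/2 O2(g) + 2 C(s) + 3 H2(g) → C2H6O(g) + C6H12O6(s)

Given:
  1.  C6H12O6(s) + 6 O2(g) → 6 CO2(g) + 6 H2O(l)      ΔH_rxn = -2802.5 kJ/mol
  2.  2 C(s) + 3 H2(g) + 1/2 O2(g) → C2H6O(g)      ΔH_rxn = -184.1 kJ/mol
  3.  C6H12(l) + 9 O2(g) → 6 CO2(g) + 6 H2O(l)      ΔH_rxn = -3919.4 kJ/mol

ΔH_rxn = -1301.0 kJ/mol

eq. 1 reversed (C6H12O6(s) must end up as a product): +2802.5 kJ/mol
eq. 2 as written (C2H6O(g) already on the product side): -184.1 kJ/mol
eq. 3 as written (C6H12(l) already on the reactant side): -3919.4 kJ/mol
ΔH_rxn = (-1)·(-2802.5) + (1)·(-184.1) + (1)·(-3919.4) = -1301.0 kJ/mol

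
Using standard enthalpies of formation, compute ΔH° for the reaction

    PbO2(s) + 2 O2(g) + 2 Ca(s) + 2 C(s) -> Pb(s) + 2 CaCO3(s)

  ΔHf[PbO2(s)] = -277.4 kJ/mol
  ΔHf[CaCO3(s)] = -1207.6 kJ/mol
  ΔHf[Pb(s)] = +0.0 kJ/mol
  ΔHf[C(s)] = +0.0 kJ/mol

ΔH° = -2137.8 kJ/mol

Products: 1·(+0.0) + 2·(-1207.6) = -2415.2
Reactants: 1·(-277.4) + 2·(+0.0) + 2·(+0.0) + 2·(+0.0) = -277.4
ΔH° = (-2415.2) − (-277.4) = -2137.8 kJ/mol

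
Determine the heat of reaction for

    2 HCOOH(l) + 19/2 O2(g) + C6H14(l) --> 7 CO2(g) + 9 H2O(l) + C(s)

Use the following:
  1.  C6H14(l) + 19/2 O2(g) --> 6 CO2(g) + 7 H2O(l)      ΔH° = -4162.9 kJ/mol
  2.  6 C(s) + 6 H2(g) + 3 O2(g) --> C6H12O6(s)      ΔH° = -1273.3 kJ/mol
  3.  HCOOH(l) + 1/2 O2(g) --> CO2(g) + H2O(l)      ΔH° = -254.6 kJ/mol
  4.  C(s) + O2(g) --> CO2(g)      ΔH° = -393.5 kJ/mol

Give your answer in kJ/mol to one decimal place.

eq. 1 as written: -4162.9 kJ/mol
eq. 2: not needed.
eq. 3 × 2: (2)·(-254.6) = -509.2 kJ/mol
eq. 4 reversed: +393.5 kJ/mol
ΔH° = (-4162.9) + (-509.2) + (+393.5) = -4278.6 kJ/mol

ΔH° = -4278.6 kJ/mol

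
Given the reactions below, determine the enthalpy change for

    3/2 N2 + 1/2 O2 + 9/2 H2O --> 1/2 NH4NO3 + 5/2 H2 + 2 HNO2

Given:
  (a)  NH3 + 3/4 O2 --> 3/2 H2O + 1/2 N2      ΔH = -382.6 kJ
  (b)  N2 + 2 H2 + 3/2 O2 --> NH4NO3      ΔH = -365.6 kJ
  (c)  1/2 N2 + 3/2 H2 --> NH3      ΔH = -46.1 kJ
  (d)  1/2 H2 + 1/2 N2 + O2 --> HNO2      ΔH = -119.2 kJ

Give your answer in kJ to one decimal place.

ΔH = 864.9 kJ

(a) reversed and × 3 (reverse to put H2O on the reactant side; scale by 3 for the 9/2 H2O): (-3)·(-382.6) = +1147.8 kJ
(b) × 1/2 (scale by 1/2 for the 1/2 NH4NO3): (1/2)·(-365.6) = -182.8 kJ
(c) reversed and × 3: (-3)·(-46.1) = +138.3 kJ
(d) × 2 (scale by 2 for the 2 HNO2): (2)·(-119.2) = -238.4 kJ
Summing the manipulated equations, ΔH = (+1147.8) + (-182.8) + (+138.3) + (-238.4) = 864.9 kJ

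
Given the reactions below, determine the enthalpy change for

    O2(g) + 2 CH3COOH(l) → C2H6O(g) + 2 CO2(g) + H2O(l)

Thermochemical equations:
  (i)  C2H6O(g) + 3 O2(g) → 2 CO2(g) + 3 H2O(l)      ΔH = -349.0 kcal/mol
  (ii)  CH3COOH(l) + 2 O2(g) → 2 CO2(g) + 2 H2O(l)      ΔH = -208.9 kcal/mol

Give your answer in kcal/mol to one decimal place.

(i) reversed: +349.0 kcal/mol
(ii) × 2: (2)·(-208.9) = -417.8 kcal/mol
Combining the equations, ΔH = (-1)·(-349.0) + (2)·(-208.9) = -68.8 kcal/mol

ΔH = -68.8 kcal/mol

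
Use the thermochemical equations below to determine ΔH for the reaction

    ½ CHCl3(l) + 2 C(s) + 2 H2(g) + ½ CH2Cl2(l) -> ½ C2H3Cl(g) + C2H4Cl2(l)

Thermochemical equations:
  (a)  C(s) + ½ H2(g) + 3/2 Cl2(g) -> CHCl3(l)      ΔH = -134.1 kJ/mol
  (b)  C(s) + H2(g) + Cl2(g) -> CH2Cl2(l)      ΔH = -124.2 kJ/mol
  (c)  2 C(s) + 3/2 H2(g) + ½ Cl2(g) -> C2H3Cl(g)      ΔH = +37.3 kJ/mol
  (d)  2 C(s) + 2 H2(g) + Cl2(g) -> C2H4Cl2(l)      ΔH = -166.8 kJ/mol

ΔH = -19.0 kJ/mol

(a) reversed and × 1/2 (CHCl3(l) must end up as a reactant; scale by 1/2 for the 1/2 CHCl3(l)): (-1/2)·(-134.1) = +67.05 kJ/mol
(b) reversed and × 1/2 (CH2Cl2(l) must end up as a reactant; scale by 1/2 for the 1/2 CH2Cl2(l)): (-1/2)·(-124.2) = +62.1 kJ/mol
(c) × 1/2 (×1/2 to match 1/2 C2H3Cl(g) in the target): (1/2)·(+37.3) = +18.65 kJ/mol
(d) as written (C2H4Cl2(l) already on the product side): -166.8 kJ/mol
By Hess's law, ΔH = (-1/2)·(-134.1) + (-1/2)·(-124.2) + (1/2)·(+37.3) + (1)·(-166.8) = -19.0 kJ/mol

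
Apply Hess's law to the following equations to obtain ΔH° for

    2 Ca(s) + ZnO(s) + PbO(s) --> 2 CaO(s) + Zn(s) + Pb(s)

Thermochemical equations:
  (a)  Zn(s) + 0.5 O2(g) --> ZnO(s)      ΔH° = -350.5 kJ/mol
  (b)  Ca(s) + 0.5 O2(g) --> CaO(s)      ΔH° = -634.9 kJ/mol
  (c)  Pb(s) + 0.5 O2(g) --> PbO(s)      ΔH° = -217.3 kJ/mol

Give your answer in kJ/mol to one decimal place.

ΔH° = -702.0 kJ/mol

(a) reversed: +350.5 kJ/mol
(b) × 2: (2)·(-634.9) = -1269.8 kJ/mol
(c) reversed: +217.3 kJ/mol
ΔH° = (-1)·(-350.5) + (2)·(-634.9) + (-1)·(-217.3) = -702.0 kJ/mol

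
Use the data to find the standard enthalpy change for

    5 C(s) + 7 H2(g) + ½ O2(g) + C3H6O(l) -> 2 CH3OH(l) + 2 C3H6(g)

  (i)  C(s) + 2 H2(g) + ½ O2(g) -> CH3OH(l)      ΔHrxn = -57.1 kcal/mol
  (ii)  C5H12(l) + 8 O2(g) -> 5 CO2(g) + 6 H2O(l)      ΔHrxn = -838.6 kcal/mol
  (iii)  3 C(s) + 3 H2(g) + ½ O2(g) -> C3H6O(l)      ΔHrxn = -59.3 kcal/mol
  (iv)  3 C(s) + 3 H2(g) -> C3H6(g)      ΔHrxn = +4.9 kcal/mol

(i) × 2 (×2 to match 2 CH3OH(l) in the target): (2)·(-57.1) = -114.2 kcal/mol
(ii): not needed (CO2(g) appears nowhere else).
(iii) reversed (C3H6O(l) must end up as a reactant): +59.3 kcal/mol
(iv) × 2 (scale by 2 for the 2 C3H6(g)): (2)·(+4.9) = +9.8 kcal/mol
Combining the equations, ΔHrxn = (-114.2) + (+59.3) + (+9.8) = -45.1 kcal/mol

ΔHrxn = -45.1 kcal/mol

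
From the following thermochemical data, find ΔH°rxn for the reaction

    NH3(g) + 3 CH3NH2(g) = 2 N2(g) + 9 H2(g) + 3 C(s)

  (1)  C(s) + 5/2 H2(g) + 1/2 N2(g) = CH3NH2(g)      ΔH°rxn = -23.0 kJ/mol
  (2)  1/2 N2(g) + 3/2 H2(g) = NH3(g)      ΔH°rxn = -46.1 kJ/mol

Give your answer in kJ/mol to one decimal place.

ΔH°rxn = 115.1 kJ/mol

(1) reversed and × 3: (-3)·(-23.0) = +69.0 kJ/mol
(2) reversed: +46.1 kJ/mol
ΔH°rxn = (+69.0) + (+46.1) = 115.1 kJ/mol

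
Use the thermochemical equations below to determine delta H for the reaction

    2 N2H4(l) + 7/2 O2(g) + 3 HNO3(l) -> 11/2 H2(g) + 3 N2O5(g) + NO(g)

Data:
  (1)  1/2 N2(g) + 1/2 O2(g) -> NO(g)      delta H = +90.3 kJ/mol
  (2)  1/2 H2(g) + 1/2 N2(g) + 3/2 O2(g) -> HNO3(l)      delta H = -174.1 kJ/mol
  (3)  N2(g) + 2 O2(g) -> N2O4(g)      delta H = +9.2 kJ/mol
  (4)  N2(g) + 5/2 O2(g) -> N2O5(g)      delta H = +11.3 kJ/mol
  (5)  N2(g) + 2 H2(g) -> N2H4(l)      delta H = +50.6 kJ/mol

delta H = 545.3 kJ/mol

(1) as written: +90.3 kJ/mol
(2) reversed and × 3: (-3)·(-174.1) = +522.3 kJ/mol
(3): not needed.
(4) × 3: (3)·(+11.3) = +33.9 kJ/mol
(5) reversed and × 2: (-2)·(+50.6) = -101.2 kJ/mol
Since enthalpy is a state function, delta H = (1)·(+90.3) + (-3)·(-174.1) + (3)·(+11.3) + (-2)·(+50.6) = 545.3 kJ/mol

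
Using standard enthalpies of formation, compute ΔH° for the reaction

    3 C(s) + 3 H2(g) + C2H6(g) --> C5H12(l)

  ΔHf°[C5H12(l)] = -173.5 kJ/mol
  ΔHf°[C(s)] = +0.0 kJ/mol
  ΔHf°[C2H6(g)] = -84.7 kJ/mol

Products: 1·(-173.5) = -173.5
Reactants: 3·(+0.0) + 3·(+0.0) + 1·(-84.7) = -84.7
ΔH° = (-173.5) − (-84.7) = -88.8 kJ/mol

ΔH° = -88.8 kJ/mol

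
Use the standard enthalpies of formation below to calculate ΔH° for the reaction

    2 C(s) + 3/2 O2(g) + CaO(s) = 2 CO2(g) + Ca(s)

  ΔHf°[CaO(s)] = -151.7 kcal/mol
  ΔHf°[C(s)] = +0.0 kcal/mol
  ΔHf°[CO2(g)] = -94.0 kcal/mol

ΔH° = -36.3 kcal/mol

Products: 2·(-94.0) + 1·(+0.0) = -188.0
Reactants: 2·(+0.0) + 3/2·(+0.0) + 1·(-151.7) = -151.7
ΔH° = (-188.0) − (-151.7) = -36.3 kcal/mol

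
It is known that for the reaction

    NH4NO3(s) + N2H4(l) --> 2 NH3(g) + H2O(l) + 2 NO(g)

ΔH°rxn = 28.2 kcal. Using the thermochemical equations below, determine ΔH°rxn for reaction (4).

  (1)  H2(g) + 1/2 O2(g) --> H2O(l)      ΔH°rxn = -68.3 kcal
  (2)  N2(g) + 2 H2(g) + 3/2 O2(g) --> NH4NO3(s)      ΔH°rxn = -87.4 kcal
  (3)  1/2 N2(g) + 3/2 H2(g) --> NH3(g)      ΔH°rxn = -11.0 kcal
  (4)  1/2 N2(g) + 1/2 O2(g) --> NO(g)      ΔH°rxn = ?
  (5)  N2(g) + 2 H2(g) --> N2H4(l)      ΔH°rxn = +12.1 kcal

ΔH°rxn = 21.6 kcal

(1) as written: -68.3 kcal
(2) reversed: +87.4 kcal
(3) × 2: (2)·(-11.0) = -22.0 kcal
(4) × 2: contributes 2·x
(5) reversed: -12.1 kcal
+28.2 = (-68.3) + (+87.4) + (-22.0) + (-12.1) + 2·x
x = (+28.2 − (-15.0)) / (2) = 21.6 kcal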